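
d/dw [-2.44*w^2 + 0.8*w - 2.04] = 0.8 - 4.88*w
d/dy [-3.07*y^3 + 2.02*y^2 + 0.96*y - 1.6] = -9.21*y^2 + 4.04*y + 0.96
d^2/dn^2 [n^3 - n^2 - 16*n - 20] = 6*n - 2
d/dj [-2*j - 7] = -2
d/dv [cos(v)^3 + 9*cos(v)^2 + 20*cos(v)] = (3*sin(v)^2 - 18*cos(v) - 23)*sin(v)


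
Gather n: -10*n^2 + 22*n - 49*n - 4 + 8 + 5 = -10*n^2 - 27*n + 9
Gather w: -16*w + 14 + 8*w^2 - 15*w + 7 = 8*w^2 - 31*w + 21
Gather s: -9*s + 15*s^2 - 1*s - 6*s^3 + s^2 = -6*s^3 + 16*s^2 - 10*s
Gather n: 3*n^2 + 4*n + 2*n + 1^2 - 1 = 3*n^2 + 6*n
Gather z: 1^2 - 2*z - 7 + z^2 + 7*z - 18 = z^2 + 5*z - 24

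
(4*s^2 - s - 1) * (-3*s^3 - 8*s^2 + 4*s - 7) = -12*s^5 - 29*s^4 + 27*s^3 - 24*s^2 + 3*s + 7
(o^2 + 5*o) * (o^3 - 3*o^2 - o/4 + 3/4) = o^5 + 2*o^4 - 61*o^3/4 - o^2/2 + 15*o/4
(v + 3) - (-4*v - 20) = 5*v + 23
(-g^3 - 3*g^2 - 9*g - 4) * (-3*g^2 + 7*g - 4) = 3*g^5 + 2*g^4 + 10*g^3 - 39*g^2 + 8*g + 16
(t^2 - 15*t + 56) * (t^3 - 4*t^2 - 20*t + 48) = t^5 - 19*t^4 + 96*t^3 + 124*t^2 - 1840*t + 2688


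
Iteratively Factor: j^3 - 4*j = (j)*(j^2 - 4) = j*(j - 2)*(j + 2)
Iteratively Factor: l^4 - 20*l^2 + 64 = (l - 4)*(l^3 + 4*l^2 - 4*l - 16) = (l - 4)*(l + 4)*(l^2 - 4) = (l - 4)*(l + 2)*(l + 4)*(l - 2)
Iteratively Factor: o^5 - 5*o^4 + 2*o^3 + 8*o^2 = (o)*(o^4 - 5*o^3 + 2*o^2 + 8*o) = o*(o + 1)*(o^3 - 6*o^2 + 8*o) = o*(o - 2)*(o + 1)*(o^2 - 4*o) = o^2*(o - 2)*(o + 1)*(o - 4)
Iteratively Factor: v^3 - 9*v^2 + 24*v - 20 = (v - 2)*(v^2 - 7*v + 10) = (v - 5)*(v - 2)*(v - 2)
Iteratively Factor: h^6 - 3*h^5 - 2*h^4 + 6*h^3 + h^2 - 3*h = (h - 3)*(h^5 - 2*h^3 + h) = h*(h - 3)*(h^4 - 2*h^2 + 1) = h*(h - 3)*(h - 1)*(h^3 + h^2 - h - 1) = h*(h - 3)*(h - 1)*(h + 1)*(h^2 - 1) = h*(h - 3)*(h - 1)^2*(h + 1)*(h + 1)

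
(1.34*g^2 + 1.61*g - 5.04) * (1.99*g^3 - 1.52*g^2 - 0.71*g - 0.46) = 2.6666*g^5 + 1.1671*g^4 - 13.4282*g^3 + 5.9013*g^2 + 2.8378*g + 2.3184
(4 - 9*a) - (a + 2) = 2 - 10*a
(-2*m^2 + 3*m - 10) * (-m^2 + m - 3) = 2*m^4 - 5*m^3 + 19*m^2 - 19*m + 30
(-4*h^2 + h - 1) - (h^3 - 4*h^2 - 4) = -h^3 + h + 3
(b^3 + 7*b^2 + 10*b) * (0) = 0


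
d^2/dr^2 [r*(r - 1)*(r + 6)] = 6*r + 10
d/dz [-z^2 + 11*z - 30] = 11 - 2*z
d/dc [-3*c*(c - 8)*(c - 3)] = -9*c^2 + 66*c - 72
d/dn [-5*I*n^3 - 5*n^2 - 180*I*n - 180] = -15*I*n^2 - 10*n - 180*I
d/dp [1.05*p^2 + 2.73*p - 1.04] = 2.1*p + 2.73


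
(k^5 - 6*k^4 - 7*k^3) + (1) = k^5 - 6*k^4 - 7*k^3 + 1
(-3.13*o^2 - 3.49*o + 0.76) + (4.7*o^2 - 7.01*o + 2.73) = 1.57*o^2 - 10.5*o + 3.49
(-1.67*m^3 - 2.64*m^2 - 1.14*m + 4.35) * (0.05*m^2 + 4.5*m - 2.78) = -0.0835*m^5 - 7.647*m^4 - 7.2944*m^3 + 2.4267*m^2 + 22.7442*m - 12.093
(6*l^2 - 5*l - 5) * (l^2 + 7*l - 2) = 6*l^4 + 37*l^3 - 52*l^2 - 25*l + 10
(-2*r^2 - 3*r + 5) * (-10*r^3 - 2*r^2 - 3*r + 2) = 20*r^5 + 34*r^4 - 38*r^3 - 5*r^2 - 21*r + 10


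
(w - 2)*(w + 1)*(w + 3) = w^3 + 2*w^2 - 5*w - 6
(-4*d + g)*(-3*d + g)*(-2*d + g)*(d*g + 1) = -24*d^4*g + 26*d^3*g^2 - 24*d^3 - 9*d^2*g^3 + 26*d^2*g + d*g^4 - 9*d*g^2 + g^3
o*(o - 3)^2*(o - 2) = o^4 - 8*o^3 + 21*o^2 - 18*o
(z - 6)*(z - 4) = z^2 - 10*z + 24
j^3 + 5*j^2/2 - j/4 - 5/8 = (j - 1/2)*(j + 1/2)*(j + 5/2)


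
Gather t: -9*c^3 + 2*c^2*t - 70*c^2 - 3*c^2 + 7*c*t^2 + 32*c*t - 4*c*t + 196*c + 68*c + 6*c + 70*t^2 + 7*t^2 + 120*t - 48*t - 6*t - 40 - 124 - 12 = -9*c^3 - 73*c^2 + 270*c + t^2*(7*c + 77) + t*(2*c^2 + 28*c + 66) - 176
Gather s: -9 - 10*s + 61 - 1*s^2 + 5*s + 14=-s^2 - 5*s + 66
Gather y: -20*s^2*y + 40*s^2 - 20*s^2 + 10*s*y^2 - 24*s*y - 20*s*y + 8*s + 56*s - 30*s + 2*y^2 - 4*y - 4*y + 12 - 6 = 20*s^2 + 34*s + y^2*(10*s + 2) + y*(-20*s^2 - 44*s - 8) + 6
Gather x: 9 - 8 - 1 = 0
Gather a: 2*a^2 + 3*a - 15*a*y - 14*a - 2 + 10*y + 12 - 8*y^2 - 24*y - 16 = 2*a^2 + a*(-15*y - 11) - 8*y^2 - 14*y - 6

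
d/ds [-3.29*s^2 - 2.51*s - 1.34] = -6.58*s - 2.51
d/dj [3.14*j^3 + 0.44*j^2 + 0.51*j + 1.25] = 9.42*j^2 + 0.88*j + 0.51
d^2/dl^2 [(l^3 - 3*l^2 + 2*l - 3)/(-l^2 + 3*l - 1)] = 2*(-l^3 + 9*l^2 - 24*l + 21)/(l^6 - 9*l^5 + 30*l^4 - 45*l^3 + 30*l^2 - 9*l + 1)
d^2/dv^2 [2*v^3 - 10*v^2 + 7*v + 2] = 12*v - 20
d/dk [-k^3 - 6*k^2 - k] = -3*k^2 - 12*k - 1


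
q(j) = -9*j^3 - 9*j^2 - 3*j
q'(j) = -27*j^2 - 18*j - 3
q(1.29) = -38.17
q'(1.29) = -71.15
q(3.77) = -621.47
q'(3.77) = -454.61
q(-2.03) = 44.29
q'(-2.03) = -77.72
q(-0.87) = 1.72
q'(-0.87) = -7.78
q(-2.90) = 152.51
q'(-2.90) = -177.87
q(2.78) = -271.26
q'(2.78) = -261.71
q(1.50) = -55.12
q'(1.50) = -90.75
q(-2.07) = 47.47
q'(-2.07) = -81.43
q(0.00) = 0.00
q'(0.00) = -3.00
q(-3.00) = 171.00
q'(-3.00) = -192.00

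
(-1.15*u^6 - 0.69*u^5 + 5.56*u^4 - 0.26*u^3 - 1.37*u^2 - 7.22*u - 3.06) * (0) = 0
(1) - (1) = 0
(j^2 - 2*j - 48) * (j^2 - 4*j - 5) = j^4 - 6*j^3 - 45*j^2 + 202*j + 240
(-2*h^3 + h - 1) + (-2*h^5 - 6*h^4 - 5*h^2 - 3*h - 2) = -2*h^5 - 6*h^4 - 2*h^3 - 5*h^2 - 2*h - 3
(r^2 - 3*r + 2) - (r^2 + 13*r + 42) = -16*r - 40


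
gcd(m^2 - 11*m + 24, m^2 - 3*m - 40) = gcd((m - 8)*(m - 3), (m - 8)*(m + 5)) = m - 8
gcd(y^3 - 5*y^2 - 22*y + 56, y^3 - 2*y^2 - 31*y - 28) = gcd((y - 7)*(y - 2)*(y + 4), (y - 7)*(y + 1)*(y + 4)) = y^2 - 3*y - 28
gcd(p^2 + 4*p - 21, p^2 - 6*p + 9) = p - 3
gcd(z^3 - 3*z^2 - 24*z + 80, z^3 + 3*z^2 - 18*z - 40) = z^2 + z - 20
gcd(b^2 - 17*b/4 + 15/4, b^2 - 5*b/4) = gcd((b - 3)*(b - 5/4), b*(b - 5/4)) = b - 5/4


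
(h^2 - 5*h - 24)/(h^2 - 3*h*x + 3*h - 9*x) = (8 - h)/(-h + 3*x)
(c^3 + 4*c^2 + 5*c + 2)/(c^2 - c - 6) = (c^2 + 2*c + 1)/(c - 3)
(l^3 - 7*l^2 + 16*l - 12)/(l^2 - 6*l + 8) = (l^2 - 5*l + 6)/(l - 4)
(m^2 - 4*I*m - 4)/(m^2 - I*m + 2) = (m - 2*I)/(m + I)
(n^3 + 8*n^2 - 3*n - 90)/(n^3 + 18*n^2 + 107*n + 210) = (n - 3)/(n + 7)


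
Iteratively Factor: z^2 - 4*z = (z)*(z - 4)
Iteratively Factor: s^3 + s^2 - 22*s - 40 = (s + 4)*(s^2 - 3*s - 10) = (s + 2)*(s + 4)*(s - 5)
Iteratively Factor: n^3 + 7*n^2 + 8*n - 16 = (n + 4)*(n^2 + 3*n - 4) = (n - 1)*(n + 4)*(n + 4)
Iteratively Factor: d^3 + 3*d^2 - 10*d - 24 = (d - 3)*(d^2 + 6*d + 8) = (d - 3)*(d + 2)*(d + 4)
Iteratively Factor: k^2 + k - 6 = (k - 2)*(k + 3)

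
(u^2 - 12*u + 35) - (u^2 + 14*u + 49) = -26*u - 14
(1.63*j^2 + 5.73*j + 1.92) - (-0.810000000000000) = 1.63*j^2 + 5.73*j + 2.73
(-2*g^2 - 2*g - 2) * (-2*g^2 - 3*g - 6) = 4*g^4 + 10*g^3 + 22*g^2 + 18*g + 12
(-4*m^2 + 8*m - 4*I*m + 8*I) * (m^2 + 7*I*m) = -4*m^4 + 8*m^3 - 32*I*m^3 + 28*m^2 + 64*I*m^2 - 56*m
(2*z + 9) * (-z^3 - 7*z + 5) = -2*z^4 - 9*z^3 - 14*z^2 - 53*z + 45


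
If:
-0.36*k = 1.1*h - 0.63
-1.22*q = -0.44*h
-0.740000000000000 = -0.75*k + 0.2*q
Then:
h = 0.24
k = 1.01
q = 0.09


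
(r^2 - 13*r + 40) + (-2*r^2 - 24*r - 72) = -r^2 - 37*r - 32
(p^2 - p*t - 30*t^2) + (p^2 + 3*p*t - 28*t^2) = 2*p^2 + 2*p*t - 58*t^2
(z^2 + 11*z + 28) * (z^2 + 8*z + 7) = z^4 + 19*z^3 + 123*z^2 + 301*z + 196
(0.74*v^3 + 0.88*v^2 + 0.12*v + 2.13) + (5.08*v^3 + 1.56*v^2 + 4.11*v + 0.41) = 5.82*v^3 + 2.44*v^2 + 4.23*v + 2.54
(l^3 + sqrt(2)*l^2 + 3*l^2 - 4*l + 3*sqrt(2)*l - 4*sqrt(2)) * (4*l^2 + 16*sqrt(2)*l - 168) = 4*l^5 + 12*l^4 + 20*sqrt(2)*l^4 - 152*l^3 + 60*sqrt(2)*l^3 - 408*l^2 - 248*sqrt(2)*l^2 - 504*sqrt(2)*l + 544*l + 672*sqrt(2)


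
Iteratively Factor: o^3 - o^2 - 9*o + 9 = (o - 3)*(o^2 + 2*o - 3) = (o - 3)*(o + 3)*(o - 1)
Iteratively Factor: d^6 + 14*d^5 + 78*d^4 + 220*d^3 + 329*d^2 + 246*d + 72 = (d + 4)*(d^5 + 10*d^4 + 38*d^3 + 68*d^2 + 57*d + 18) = (d + 3)*(d + 4)*(d^4 + 7*d^3 + 17*d^2 + 17*d + 6) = (d + 3)^2*(d + 4)*(d^3 + 4*d^2 + 5*d + 2) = (d + 1)*(d + 3)^2*(d + 4)*(d^2 + 3*d + 2) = (d + 1)*(d + 2)*(d + 3)^2*(d + 4)*(d + 1)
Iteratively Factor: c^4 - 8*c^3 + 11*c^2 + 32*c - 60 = (c - 2)*(c^3 - 6*c^2 - c + 30) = (c - 2)*(c + 2)*(c^2 - 8*c + 15) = (c - 3)*(c - 2)*(c + 2)*(c - 5)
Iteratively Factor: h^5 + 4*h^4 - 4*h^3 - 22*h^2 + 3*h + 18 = (h + 3)*(h^4 + h^3 - 7*h^2 - h + 6) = (h - 2)*(h + 3)*(h^3 + 3*h^2 - h - 3) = (h - 2)*(h + 1)*(h + 3)*(h^2 + 2*h - 3) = (h - 2)*(h + 1)*(h + 3)^2*(h - 1)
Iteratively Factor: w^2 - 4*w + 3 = (w - 1)*(w - 3)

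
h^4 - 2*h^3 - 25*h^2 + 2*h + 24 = (h - 6)*(h - 1)*(h + 1)*(h + 4)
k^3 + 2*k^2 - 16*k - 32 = (k - 4)*(k + 2)*(k + 4)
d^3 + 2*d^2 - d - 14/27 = (d - 2/3)*(d + 1/3)*(d + 7/3)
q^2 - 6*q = q*(q - 6)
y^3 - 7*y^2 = y^2*(y - 7)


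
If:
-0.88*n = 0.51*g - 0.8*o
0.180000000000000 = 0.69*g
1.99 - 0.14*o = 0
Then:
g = 0.26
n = 12.77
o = 14.21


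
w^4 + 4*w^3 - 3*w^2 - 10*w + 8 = (w - 1)^2*(w + 2)*(w + 4)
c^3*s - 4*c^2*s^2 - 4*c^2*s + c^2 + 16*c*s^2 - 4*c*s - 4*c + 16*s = (c - 4)*(c - 4*s)*(c*s + 1)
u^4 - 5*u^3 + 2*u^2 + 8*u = u*(u - 4)*(u - 2)*(u + 1)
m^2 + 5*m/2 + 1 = (m + 1/2)*(m + 2)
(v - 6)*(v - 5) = v^2 - 11*v + 30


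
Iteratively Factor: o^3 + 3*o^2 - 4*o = (o + 4)*(o^2 - o) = (o - 1)*(o + 4)*(o)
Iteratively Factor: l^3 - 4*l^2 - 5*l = (l - 5)*(l^2 + l) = l*(l - 5)*(l + 1)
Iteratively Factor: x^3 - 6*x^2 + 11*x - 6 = (x - 1)*(x^2 - 5*x + 6) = (x - 2)*(x - 1)*(x - 3)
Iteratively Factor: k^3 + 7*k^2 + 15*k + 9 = (k + 3)*(k^2 + 4*k + 3) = (k + 3)^2*(k + 1)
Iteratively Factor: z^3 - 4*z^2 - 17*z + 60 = (z + 4)*(z^2 - 8*z + 15) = (z - 3)*(z + 4)*(z - 5)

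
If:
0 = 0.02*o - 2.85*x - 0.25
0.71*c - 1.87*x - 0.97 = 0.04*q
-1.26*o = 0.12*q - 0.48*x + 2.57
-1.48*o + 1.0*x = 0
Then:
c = -0.06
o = -0.06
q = -21.14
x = -0.09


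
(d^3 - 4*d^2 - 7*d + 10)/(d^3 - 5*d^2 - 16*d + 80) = (d^2 + d - 2)/(d^2 - 16)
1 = 1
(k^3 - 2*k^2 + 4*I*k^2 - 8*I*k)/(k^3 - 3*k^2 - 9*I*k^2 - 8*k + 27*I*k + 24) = (k^3 + k^2*(-2 + 4*I) - 8*I*k)/(k^3 + k^2*(-3 - 9*I) + k*(-8 + 27*I) + 24)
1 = 1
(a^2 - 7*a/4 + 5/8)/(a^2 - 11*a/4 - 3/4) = (-8*a^2 + 14*a - 5)/(2*(-4*a^2 + 11*a + 3))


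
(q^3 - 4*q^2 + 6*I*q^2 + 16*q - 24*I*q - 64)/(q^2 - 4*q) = q + 6*I + 16/q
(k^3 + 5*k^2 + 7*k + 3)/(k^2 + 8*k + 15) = (k^2 + 2*k + 1)/(k + 5)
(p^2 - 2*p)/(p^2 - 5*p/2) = 2*(p - 2)/(2*p - 5)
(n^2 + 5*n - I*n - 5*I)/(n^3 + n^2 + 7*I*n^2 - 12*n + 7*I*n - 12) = (n^2 + n*(5 - I) - 5*I)/(n^3 + n^2*(1 + 7*I) + n*(-12 + 7*I) - 12)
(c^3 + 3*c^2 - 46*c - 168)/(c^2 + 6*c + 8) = (c^2 - c - 42)/(c + 2)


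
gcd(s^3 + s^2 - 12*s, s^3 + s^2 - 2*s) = s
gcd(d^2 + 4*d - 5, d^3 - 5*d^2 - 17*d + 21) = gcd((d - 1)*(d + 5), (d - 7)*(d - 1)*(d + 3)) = d - 1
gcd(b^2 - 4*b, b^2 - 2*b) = b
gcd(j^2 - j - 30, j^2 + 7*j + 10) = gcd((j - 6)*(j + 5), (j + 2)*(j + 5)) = j + 5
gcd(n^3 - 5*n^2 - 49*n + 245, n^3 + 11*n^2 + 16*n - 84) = n + 7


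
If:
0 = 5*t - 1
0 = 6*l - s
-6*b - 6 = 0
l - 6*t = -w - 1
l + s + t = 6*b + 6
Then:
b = -1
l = -1/35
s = -6/35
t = 1/5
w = 8/35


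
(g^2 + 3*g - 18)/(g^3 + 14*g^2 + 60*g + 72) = (g - 3)/(g^2 + 8*g + 12)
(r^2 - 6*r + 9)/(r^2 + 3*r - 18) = (r - 3)/(r + 6)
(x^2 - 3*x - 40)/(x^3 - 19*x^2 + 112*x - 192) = (x + 5)/(x^2 - 11*x + 24)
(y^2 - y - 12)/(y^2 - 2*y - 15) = (y - 4)/(y - 5)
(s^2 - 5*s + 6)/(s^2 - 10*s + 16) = (s - 3)/(s - 8)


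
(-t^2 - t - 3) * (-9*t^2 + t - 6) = 9*t^4 + 8*t^3 + 32*t^2 + 3*t + 18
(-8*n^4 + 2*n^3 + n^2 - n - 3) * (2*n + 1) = -16*n^5 - 4*n^4 + 4*n^3 - n^2 - 7*n - 3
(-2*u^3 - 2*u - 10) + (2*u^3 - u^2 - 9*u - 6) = -u^2 - 11*u - 16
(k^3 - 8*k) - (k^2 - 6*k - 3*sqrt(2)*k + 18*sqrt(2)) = k^3 - k^2 - 2*k + 3*sqrt(2)*k - 18*sqrt(2)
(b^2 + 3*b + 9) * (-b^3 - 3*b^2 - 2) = -b^5 - 6*b^4 - 18*b^3 - 29*b^2 - 6*b - 18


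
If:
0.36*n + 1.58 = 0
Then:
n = -4.39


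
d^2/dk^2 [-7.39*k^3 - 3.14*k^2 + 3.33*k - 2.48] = -44.34*k - 6.28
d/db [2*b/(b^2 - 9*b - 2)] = 2*(-b^2 - 2)/(b^4 - 18*b^3 + 77*b^2 + 36*b + 4)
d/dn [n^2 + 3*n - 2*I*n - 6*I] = 2*n + 3 - 2*I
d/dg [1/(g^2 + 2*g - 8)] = 2*(-g - 1)/(g^2 + 2*g - 8)^2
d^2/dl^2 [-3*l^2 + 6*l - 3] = -6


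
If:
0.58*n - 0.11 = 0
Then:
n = 0.19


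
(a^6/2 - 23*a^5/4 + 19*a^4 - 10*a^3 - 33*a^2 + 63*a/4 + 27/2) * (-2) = -a^6 + 23*a^5/2 - 38*a^4 + 20*a^3 + 66*a^2 - 63*a/2 - 27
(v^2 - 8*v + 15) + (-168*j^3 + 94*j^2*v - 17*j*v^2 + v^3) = -168*j^3 + 94*j^2*v - 17*j*v^2 + v^3 + v^2 - 8*v + 15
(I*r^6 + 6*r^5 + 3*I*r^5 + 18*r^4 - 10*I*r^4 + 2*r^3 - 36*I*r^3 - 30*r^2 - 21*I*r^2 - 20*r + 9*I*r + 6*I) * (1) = I*r^6 + 6*r^5 + 3*I*r^5 + 18*r^4 - 10*I*r^4 + 2*r^3 - 36*I*r^3 - 30*r^2 - 21*I*r^2 - 20*r + 9*I*r + 6*I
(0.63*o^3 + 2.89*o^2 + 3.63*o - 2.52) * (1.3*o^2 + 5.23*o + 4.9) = 0.819*o^5 + 7.0519*o^4 + 22.9207*o^3 + 29.8699*o^2 + 4.6074*o - 12.348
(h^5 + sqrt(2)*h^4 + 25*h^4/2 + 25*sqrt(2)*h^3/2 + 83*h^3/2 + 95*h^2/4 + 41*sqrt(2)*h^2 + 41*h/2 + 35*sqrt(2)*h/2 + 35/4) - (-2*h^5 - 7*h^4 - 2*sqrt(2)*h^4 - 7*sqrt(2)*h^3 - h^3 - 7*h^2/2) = 3*h^5 + 3*sqrt(2)*h^4 + 39*h^4/2 + 39*sqrt(2)*h^3/2 + 85*h^3/2 + 109*h^2/4 + 41*sqrt(2)*h^2 + 41*h/2 + 35*sqrt(2)*h/2 + 35/4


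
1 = 1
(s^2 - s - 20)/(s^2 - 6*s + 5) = (s + 4)/(s - 1)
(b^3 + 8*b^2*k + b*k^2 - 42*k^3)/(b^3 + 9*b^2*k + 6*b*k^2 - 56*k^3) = (b + 3*k)/(b + 4*k)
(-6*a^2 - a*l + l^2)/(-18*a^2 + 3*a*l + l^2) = (2*a + l)/(6*a + l)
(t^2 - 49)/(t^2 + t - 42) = (t - 7)/(t - 6)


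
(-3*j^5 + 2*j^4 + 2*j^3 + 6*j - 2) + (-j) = -3*j^5 + 2*j^4 + 2*j^3 + 5*j - 2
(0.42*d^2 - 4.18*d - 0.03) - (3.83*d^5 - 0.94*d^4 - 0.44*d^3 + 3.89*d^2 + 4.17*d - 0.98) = -3.83*d^5 + 0.94*d^4 + 0.44*d^3 - 3.47*d^2 - 8.35*d + 0.95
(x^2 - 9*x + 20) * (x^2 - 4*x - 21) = x^4 - 13*x^3 + 35*x^2 + 109*x - 420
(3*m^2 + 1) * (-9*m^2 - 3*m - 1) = -27*m^4 - 9*m^3 - 12*m^2 - 3*m - 1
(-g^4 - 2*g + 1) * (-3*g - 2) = 3*g^5 + 2*g^4 + 6*g^2 + g - 2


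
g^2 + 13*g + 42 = (g + 6)*(g + 7)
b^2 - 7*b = b*(b - 7)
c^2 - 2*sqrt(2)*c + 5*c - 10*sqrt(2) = (c + 5)*(c - 2*sqrt(2))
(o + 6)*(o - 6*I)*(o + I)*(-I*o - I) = -I*o^4 - 5*o^3 - 7*I*o^3 - 35*o^2 - 12*I*o^2 - 30*o - 42*I*o - 36*I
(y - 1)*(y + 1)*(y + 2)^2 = y^4 + 4*y^3 + 3*y^2 - 4*y - 4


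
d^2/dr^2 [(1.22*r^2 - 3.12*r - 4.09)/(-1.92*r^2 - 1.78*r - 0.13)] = (31.34208*r^3 + 92.291328*r^2 + 79.195392*r + 22.390612)/(7.077888*r^6 + 19.685376*r^5 + 19.68768*r^4 + 8.30548*r^3 + 1.33302*r^2 + 0.090246*r + 0.002197)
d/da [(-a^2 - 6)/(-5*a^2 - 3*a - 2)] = (3*a^2 - 56*a - 18)/(25*a^4 + 30*a^3 + 29*a^2 + 12*a + 4)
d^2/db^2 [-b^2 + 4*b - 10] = -2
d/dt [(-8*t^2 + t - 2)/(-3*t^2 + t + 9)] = (-5*t^2 - 156*t + 11)/(9*t^4 - 6*t^3 - 53*t^2 + 18*t + 81)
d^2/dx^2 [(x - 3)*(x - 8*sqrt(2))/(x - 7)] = 8*(7 - 8*sqrt(2))/(x^3 - 21*x^2 + 147*x - 343)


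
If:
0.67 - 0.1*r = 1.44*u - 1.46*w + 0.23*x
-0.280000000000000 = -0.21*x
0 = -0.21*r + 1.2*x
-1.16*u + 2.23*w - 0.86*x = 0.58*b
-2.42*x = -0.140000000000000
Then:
No Solution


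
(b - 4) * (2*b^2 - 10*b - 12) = 2*b^3 - 18*b^2 + 28*b + 48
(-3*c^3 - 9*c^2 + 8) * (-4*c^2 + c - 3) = 12*c^5 + 33*c^4 - 5*c^2 + 8*c - 24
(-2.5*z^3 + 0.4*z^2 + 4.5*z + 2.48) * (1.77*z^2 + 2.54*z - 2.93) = -4.425*z^5 - 5.642*z^4 + 16.306*z^3 + 14.6476*z^2 - 6.8858*z - 7.2664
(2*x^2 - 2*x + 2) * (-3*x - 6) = -6*x^3 - 6*x^2 + 6*x - 12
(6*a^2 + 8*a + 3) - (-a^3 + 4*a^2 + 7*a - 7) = a^3 + 2*a^2 + a + 10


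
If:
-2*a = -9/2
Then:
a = 9/4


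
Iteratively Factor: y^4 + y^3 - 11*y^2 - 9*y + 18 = (y - 3)*(y^3 + 4*y^2 + y - 6) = (y - 3)*(y - 1)*(y^2 + 5*y + 6) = (y - 3)*(y - 1)*(y + 3)*(y + 2)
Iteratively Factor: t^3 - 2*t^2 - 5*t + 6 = (t + 2)*(t^2 - 4*t + 3) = (t - 1)*(t + 2)*(t - 3)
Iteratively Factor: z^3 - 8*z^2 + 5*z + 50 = (z + 2)*(z^2 - 10*z + 25) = (z - 5)*(z + 2)*(z - 5)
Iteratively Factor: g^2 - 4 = (g + 2)*(g - 2)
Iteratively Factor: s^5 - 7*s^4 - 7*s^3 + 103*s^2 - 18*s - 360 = (s - 5)*(s^4 - 2*s^3 - 17*s^2 + 18*s + 72) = (s - 5)*(s + 2)*(s^3 - 4*s^2 - 9*s + 36) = (s - 5)*(s + 2)*(s + 3)*(s^2 - 7*s + 12) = (s - 5)*(s - 4)*(s + 2)*(s + 3)*(s - 3)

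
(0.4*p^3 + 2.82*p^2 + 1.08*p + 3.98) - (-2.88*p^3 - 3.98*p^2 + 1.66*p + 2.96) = 3.28*p^3 + 6.8*p^2 - 0.58*p + 1.02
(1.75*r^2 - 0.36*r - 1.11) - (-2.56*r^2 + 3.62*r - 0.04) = 4.31*r^2 - 3.98*r - 1.07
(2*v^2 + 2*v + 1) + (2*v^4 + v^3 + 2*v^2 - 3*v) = 2*v^4 + v^3 + 4*v^2 - v + 1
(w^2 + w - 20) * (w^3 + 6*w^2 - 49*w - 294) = w^5 + 7*w^4 - 63*w^3 - 463*w^2 + 686*w + 5880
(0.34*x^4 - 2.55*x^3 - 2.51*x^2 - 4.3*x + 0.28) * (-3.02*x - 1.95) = -1.0268*x^5 + 7.038*x^4 + 12.5527*x^3 + 17.8805*x^2 + 7.5394*x - 0.546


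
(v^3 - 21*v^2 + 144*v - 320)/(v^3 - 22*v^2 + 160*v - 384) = (v - 5)/(v - 6)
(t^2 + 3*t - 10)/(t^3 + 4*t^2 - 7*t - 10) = 1/(t + 1)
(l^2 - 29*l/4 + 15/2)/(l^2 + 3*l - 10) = (4*l^2 - 29*l + 30)/(4*(l^2 + 3*l - 10))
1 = 1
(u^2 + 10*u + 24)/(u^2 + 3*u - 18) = (u + 4)/(u - 3)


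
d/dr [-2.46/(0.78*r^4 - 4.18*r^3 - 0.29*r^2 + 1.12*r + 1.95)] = (7.6752*r^3 - 30.8484*r^2 - 1.4268*r + 2.7552)/(0.78*r^4 - 4.18*r^3 - 0.29*r^2 + 1.12*r + 1.95)^2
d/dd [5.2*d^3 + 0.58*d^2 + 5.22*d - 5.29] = 15.6*d^2 + 1.16*d + 5.22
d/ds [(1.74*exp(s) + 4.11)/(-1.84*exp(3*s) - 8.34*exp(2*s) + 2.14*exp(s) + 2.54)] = (6.4032*exp(3*s) + 37.1988*exp(2*s) + 68.5548*exp(s) - 4.3758)*exp(s)/(3.3856*exp(6*s) + 30.6912*exp(5*s) + 61.6804*exp(4*s) - 45.0424*exp(3*s) - 37.7876*exp(2*s) + 10.8712*exp(s) + 6.4516)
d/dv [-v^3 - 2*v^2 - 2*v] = -3*v^2 - 4*v - 2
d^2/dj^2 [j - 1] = 0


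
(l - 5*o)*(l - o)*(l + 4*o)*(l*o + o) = l^4*o - 2*l^3*o^2 + l^3*o - 19*l^2*o^3 - 2*l^2*o^2 + 20*l*o^4 - 19*l*o^3 + 20*o^4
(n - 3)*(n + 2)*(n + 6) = n^3 + 5*n^2 - 12*n - 36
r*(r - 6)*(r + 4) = r^3 - 2*r^2 - 24*r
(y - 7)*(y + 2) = y^2 - 5*y - 14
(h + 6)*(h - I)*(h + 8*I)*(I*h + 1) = I*h^4 - 6*h^3 + 6*I*h^3 - 36*h^2 + 15*I*h^2 + 8*h + 90*I*h + 48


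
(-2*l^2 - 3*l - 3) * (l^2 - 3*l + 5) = -2*l^4 + 3*l^3 - 4*l^2 - 6*l - 15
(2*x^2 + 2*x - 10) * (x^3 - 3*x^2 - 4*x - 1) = 2*x^5 - 4*x^4 - 24*x^3 + 20*x^2 + 38*x + 10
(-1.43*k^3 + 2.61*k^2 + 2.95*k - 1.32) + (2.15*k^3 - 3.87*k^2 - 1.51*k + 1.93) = 0.72*k^3 - 1.26*k^2 + 1.44*k + 0.61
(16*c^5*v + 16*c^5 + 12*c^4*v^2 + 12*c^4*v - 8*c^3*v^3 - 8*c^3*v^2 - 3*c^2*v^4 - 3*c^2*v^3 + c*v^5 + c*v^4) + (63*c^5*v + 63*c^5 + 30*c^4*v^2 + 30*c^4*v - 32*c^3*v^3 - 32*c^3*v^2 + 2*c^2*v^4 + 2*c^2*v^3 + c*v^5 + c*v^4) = 79*c^5*v + 79*c^5 + 42*c^4*v^2 + 42*c^4*v - 40*c^3*v^3 - 40*c^3*v^2 - c^2*v^4 - c^2*v^3 + 2*c*v^5 + 2*c*v^4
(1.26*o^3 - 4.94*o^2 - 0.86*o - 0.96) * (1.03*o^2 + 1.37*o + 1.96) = 1.2978*o^5 - 3.362*o^4 - 5.184*o^3 - 11.8494*o^2 - 3.0008*o - 1.8816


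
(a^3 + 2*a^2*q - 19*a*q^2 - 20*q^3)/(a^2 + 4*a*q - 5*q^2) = (-a^2 + 3*a*q + 4*q^2)/(-a + q)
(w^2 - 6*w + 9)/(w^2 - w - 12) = (-w^2 + 6*w - 9)/(-w^2 + w + 12)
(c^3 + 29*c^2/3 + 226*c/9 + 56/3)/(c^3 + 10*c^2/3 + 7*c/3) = (c^2 + 22*c/3 + 8)/(c*(c + 1))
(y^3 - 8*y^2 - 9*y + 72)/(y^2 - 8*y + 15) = (y^2 - 5*y - 24)/(y - 5)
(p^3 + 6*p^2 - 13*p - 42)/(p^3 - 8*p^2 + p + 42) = (p + 7)/(p - 7)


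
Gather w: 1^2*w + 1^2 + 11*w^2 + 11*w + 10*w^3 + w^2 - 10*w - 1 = 10*w^3 + 12*w^2 + 2*w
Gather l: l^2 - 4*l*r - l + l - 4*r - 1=l^2 - 4*l*r - 4*r - 1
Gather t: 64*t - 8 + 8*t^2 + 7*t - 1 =8*t^2 + 71*t - 9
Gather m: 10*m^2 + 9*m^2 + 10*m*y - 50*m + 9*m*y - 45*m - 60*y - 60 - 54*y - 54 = 19*m^2 + m*(19*y - 95) - 114*y - 114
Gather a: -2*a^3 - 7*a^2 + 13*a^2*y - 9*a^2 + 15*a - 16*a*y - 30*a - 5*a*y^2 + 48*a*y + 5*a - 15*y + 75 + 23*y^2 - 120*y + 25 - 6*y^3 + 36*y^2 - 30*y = -2*a^3 + a^2*(13*y - 16) + a*(-5*y^2 + 32*y - 10) - 6*y^3 + 59*y^2 - 165*y + 100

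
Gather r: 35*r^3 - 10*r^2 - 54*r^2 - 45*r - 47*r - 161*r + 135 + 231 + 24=35*r^3 - 64*r^2 - 253*r + 390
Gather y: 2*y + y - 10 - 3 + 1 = 3*y - 12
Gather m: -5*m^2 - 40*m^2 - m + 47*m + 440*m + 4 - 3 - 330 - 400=-45*m^2 + 486*m - 729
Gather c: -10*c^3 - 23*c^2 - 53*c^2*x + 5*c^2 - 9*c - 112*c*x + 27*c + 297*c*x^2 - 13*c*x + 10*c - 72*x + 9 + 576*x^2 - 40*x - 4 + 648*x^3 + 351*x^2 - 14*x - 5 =-10*c^3 + c^2*(-53*x - 18) + c*(297*x^2 - 125*x + 28) + 648*x^3 + 927*x^2 - 126*x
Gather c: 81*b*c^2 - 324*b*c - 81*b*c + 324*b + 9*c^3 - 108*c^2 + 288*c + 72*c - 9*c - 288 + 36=324*b + 9*c^3 + c^2*(81*b - 108) + c*(351 - 405*b) - 252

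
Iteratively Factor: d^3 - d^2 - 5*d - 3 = (d + 1)*(d^2 - 2*d - 3) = (d - 3)*(d + 1)*(d + 1)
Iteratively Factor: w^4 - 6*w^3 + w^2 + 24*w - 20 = (w - 2)*(w^3 - 4*w^2 - 7*w + 10) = (w - 2)*(w + 2)*(w^2 - 6*w + 5) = (w - 2)*(w - 1)*(w + 2)*(w - 5)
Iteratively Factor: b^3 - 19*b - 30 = (b + 2)*(b^2 - 2*b - 15) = (b - 5)*(b + 2)*(b + 3)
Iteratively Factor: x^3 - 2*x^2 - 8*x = (x)*(x^2 - 2*x - 8) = x*(x + 2)*(x - 4)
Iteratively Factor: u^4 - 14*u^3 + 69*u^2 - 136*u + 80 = (u - 5)*(u^3 - 9*u^2 + 24*u - 16) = (u - 5)*(u - 4)*(u^2 - 5*u + 4) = (u - 5)*(u - 4)^2*(u - 1)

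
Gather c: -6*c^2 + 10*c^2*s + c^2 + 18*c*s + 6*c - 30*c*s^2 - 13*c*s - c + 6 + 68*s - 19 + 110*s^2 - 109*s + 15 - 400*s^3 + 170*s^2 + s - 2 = c^2*(10*s - 5) + c*(-30*s^2 + 5*s + 5) - 400*s^3 + 280*s^2 - 40*s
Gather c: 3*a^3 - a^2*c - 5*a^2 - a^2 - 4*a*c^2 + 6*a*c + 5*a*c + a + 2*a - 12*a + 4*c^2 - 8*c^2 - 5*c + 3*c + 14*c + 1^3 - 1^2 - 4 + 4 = 3*a^3 - 6*a^2 - 9*a + c^2*(-4*a - 4) + c*(-a^2 + 11*a + 12)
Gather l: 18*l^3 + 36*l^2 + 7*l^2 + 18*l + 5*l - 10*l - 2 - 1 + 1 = 18*l^3 + 43*l^2 + 13*l - 2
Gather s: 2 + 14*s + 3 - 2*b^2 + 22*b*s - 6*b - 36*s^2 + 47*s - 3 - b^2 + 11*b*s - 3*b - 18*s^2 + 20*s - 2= -3*b^2 - 9*b - 54*s^2 + s*(33*b + 81)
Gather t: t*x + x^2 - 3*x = t*x + x^2 - 3*x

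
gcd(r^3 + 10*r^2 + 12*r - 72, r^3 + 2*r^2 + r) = 1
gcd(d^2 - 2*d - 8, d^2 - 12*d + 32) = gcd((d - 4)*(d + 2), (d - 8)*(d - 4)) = d - 4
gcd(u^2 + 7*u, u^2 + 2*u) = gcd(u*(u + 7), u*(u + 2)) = u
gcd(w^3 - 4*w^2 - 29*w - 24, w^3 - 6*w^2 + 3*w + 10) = w + 1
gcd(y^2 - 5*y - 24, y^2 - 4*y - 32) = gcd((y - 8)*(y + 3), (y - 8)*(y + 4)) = y - 8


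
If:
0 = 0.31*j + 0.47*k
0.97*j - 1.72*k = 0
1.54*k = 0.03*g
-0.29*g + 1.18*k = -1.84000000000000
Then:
No Solution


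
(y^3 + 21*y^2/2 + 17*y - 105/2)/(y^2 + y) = (2*y^3 + 21*y^2 + 34*y - 105)/(2*y*(y + 1))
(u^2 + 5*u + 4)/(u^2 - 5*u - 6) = (u + 4)/(u - 6)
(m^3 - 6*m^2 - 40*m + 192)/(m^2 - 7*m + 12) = (m^2 - 2*m - 48)/(m - 3)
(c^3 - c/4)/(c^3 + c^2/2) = (c - 1/2)/c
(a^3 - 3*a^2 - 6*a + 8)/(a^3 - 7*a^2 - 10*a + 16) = (a - 4)/(a - 8)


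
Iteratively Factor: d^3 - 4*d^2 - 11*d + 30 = (d - 2)*(d^2 - 2*d - 15) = (d - 5)*(d - 2)*(d + 3)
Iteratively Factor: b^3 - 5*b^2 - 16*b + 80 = (b - 4)*(b^2 - b - 20) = (b - 4)*(b + 4)*(b - 5)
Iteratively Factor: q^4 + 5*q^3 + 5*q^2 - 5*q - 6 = (q + 2)*(q^3 + 3*q^2 - q - 3) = (q + 2)*(q + 3)*(q^2 - 1) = (q - 1)*(q + 2)*(q + 3)*(q + 1)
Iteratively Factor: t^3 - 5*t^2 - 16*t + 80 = (t - 4)*(t^2 - t - 20) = (t - 5)*(t - 4)*(t + 4)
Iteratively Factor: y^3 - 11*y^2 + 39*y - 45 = (y - 3)*(y^2 - 8*y + 15) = (y - 3)^2*(y - 5)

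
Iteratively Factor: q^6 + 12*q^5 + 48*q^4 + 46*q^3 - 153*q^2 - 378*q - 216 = (q + 1)*(q^5 + 11*q^4 + 37*q^3 + 9*q^2 - 162*q - 216) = (q + 1)*(q + 3)*(q^4 + 8*q^3 + 13*q^2 - 30*q - 72) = (q + 1)*(q + 3)^2*(q^3 + 5*q^2 - 2*q - 24) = (q - 2)*(q + 1)*(q + 3)^2*(q^2 + 7*q + 12) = (q - 2)*(q + 1)*(q + 3)^2*(q + 4)*(q + 3)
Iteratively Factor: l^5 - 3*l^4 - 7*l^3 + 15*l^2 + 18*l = (l + 1)*(l^4 - 4*l^3 - 3*l^2 + 18*l) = (l + 1)*(l + 2)*(l^3 - 6*l^2 + 9*l) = l*(l + 1)*(l + 2)*(l^2 - 6*l + 9) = l*(l - 3)*(l + 1)*(l + 2)*(l - 3)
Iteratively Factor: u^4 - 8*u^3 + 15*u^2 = (u)*(u^3 - 8*u^2 + 15*u) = u*(u - 3)*(u^2 - 5*u) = u*(u - 5)*(u - 3)*(u)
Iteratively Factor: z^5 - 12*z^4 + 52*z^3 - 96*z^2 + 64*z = (z - 4)*(z^4 - 8*z^3 + 20*z^2 - 16*z) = z*(z - 4)*(z^3 - 8*z^2 + 20*z - 16) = z*(z - 4)^2*(z^2 - 4*z + 4) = z*(z - 4)^2*(z - 2)*(z - 2)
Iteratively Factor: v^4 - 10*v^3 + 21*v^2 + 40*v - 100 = (v - 5)*(v^3 - 5*v^2 - 4*v + 20) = (v - 5)*(v + 2)*(v^2 - 7*v + 10) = (v - 5)^2*(v + 2)*(v - 2)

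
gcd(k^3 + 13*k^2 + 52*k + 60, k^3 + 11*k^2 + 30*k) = k^2 + 11*k + 30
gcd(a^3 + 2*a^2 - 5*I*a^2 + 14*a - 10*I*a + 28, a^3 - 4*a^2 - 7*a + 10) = a + 2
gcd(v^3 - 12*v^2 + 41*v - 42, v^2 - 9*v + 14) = v^2 - 9*v + 14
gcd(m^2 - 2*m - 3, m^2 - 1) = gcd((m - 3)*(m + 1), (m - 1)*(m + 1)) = m + 1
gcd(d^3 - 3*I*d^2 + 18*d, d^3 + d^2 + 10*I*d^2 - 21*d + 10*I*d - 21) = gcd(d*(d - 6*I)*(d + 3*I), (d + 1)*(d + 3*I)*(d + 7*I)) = d + 3*I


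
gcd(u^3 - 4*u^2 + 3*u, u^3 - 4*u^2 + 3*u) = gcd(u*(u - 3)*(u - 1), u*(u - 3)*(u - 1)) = u^3 - 4*u^2 + 3*u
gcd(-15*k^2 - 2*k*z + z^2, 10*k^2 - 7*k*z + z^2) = -5*k + z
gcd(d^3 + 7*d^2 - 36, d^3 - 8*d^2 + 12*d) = d - 2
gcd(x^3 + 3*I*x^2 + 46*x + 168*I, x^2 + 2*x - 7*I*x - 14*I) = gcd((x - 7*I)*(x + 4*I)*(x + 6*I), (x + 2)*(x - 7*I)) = x - 7*I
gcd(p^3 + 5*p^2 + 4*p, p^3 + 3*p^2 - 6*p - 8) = p^2 + 5*p + 4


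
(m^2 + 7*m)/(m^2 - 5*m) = (m + 7)/(m - 5)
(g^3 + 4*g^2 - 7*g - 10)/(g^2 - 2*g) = g + 6 + 5/g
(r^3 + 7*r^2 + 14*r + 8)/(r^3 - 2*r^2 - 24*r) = (r^2 + 3*r + 2)/(r*(r - 6))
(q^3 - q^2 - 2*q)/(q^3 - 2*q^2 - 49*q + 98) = q*(q + 1)/(q^2 - 49)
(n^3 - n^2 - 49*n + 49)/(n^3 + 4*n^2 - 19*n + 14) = (n - 7)/(n - 2)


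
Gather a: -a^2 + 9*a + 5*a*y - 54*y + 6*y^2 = -a^2 + a*(5*y + 9) + 6*y^2 - 54*y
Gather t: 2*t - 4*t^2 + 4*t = -4*t^2 + 6*t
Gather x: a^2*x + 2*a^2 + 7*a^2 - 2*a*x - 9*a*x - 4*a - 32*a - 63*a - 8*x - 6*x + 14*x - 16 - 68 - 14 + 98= 9*a^2 - 99*a + x*(a^2 - 11*a)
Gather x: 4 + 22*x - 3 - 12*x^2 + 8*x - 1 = -12*x^2 + 30*x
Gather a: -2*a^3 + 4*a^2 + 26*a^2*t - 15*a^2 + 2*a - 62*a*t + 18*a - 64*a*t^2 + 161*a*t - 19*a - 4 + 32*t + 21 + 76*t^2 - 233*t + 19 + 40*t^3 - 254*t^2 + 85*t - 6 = -2*a^3 + a^2*(26*t - 11) + a*(-64*t^2 + 99*t + 1) + 40*t^3 - 178*t^2 - 116*t + 30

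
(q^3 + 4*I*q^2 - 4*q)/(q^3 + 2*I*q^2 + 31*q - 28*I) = q*(q^2 + 4*I*q - 4)/(q^3 + 2*I*q^2 + 31*q - 28*I)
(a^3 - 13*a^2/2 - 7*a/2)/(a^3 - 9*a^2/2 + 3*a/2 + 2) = a*(a - 7)/(a^2 - 5*a + 4)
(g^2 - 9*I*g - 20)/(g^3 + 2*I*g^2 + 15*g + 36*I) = (g - 5*I)/(g^2 + 6*I*g - 9)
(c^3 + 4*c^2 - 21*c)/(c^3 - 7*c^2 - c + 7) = c*(c^2 + 4*c - 21)/(c^3 - 7*c^2 - c + 7)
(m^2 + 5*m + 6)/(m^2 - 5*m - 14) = (m + 3)/(m - 7)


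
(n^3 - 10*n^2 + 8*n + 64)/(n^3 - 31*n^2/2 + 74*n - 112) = 2*(n + 2)/(2*n - 7)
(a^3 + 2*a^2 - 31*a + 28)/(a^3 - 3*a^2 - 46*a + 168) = (a - 1)/(a - 6)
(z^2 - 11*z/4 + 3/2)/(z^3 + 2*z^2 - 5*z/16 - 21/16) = 4*(z - 2)/(4*z^2 + 11*z + 7)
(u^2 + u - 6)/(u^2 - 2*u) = (u + 3)/u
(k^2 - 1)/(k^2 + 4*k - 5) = (k + 1)/(k + 5)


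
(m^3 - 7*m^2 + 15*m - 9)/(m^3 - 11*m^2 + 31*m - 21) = (m - 3)/(m - 7)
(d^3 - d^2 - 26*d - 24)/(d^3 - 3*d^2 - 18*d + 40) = (d^2 - 5*d - 6)/(d^2 - 7*d + 10)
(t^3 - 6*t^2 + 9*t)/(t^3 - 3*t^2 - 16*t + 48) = t*(t - 3)/(t^2 - 16)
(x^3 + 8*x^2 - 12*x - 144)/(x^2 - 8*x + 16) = (x^2 + 12*x + 36)/(x - 4)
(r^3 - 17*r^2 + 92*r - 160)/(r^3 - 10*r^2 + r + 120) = (r - 4)/(r + 3)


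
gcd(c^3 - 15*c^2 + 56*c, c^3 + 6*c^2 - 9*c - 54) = 1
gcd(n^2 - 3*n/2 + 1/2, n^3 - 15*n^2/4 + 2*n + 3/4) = n - 1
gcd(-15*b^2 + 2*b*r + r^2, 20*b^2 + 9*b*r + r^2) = 5*b + r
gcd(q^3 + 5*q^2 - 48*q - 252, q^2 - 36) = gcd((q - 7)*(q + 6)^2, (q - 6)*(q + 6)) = q + 6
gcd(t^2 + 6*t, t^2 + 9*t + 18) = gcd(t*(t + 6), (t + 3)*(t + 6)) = t + 6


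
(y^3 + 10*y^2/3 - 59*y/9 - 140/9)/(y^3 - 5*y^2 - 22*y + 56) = (9*y^2 - 6*y - 35)/(9*(y^2 - 9*y + 14))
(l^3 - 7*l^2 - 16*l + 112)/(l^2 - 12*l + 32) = (l^2 - 3*l - 28)/(l - 8)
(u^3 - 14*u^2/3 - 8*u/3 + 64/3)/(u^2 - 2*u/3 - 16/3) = u - 4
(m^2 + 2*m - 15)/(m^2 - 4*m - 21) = (-m^2 - 2*m + 15)/(-m^2 + 4*m + 21)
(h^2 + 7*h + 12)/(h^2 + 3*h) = (h + 4)/h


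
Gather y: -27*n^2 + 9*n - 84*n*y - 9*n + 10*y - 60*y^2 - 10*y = -27*n^2 - 84*n*y - 60*y^2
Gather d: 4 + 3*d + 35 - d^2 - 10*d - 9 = -d^2 - 7*d + 30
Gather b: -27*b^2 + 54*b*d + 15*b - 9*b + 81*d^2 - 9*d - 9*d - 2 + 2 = -27*b^2 + b*(54*d + 6) + 81*d^2 - 18*d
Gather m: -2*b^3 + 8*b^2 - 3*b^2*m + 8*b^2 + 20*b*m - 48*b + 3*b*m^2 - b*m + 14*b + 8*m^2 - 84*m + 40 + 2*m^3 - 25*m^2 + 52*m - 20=-2*b^3 + 16*b^2 - 34*b + 2*m^3 + m^2*(3*b - 17) + m*(-3*b^2 + 19*b - 32) + 20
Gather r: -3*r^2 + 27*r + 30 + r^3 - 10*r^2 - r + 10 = r^3 - 13*r^2 + 26*r + 40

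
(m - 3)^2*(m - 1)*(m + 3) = m^4 - 4*m^3 - 6*m^2 + 36*m - 27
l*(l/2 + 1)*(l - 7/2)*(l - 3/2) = l^4/2 - 3*l^3/2 - 19*l^2/8 + 21*l/4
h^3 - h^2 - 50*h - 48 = (h - 8)*(h + 1)*(h + 6)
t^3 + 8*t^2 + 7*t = t*(t + 1)*(t + 7)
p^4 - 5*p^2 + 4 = (p - 2)*(p - 1)*(p + 1)*(p + 2)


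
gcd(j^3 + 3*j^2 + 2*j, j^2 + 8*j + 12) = j + 2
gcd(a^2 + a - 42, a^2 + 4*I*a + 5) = 1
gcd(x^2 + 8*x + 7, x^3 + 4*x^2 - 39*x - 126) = x + 7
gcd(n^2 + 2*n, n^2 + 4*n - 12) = 1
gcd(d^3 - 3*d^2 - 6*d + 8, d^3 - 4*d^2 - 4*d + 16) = d^2 - 2*d - 8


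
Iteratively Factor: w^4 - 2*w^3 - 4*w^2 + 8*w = (w + 2)*(w^3 - 4*w^2 + 4*w) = w*(w + 2)*(w^2 - 4*w + 4) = w*(w - 2)*(w + 2)*(w - 2)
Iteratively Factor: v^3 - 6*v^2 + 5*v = (v - 1)*(v^2 - 5*v) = (v - 5)*(v - 1)*(v)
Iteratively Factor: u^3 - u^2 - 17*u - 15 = (u + 1)*(u^2 - 2*u - 15) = (u - 5)*(u + 1)*(u + 3)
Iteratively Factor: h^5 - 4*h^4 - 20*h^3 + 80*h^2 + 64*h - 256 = (h - 2)*(h^4 - 2*h^3 - 24*h^2 + 32*h + 128) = (h - 2)*(h + 2)*(h^3 - 4*h^2 - 16*h + 64) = (h - 4)*(h - 2)*(h + 2)*(h^2 - 16) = (h - 4)^2*(h - 2)*(h + 2)*(h + 4)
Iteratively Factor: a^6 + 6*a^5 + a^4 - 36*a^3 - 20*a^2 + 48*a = (a - 1)*(a^5 + 7*a^4 + 8*a^3 - 28*a^2 - 48*a) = (a - 1)*(a + 2)*(a^4 + 5*a^3 - 2*a^2 - 24*a) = (a - 2)*(a - 1)*(a + 2)*(a^3 + 7*a^2 + 12*a) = (a - 2)*(a - 1)*(a + 2)*(a + 4)*(a^2 + 3*a) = a*(a - 2)*(a - 1)*(a + 2)*(a + 4)*(a + 3)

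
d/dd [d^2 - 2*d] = 2*d - 2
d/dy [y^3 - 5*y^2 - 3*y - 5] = 3*y^2 - 10*y - 3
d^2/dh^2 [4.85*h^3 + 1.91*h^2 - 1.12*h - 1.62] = 29.1*h + 3.82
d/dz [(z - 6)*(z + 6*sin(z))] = z + (z - 6)*(6*cos(z) + 1) + 6*sin(z)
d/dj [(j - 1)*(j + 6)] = 2*j + 5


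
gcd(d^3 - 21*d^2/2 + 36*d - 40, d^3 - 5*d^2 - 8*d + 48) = d^2 - 8*d + 16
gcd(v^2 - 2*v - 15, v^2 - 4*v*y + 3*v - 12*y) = v + 3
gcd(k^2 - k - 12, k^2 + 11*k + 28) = 1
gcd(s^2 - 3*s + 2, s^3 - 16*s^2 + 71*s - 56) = s - 1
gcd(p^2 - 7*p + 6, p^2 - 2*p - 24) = p - 6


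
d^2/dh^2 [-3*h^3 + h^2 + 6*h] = 2 - 18*h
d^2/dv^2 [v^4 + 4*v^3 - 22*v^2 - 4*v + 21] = 12*v^2 + 24*v - 44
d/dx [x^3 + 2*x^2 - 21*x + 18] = 3*x^2 + 4*x - 21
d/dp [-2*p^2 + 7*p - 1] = 7 - 4*p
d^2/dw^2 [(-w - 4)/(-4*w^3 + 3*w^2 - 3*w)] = 6*(16*w^5 + 116*w^4 - 129*w^3 + 84*w^2 - 36*w + 12)/(w^3*(64*w^6 - 144*w^5 + 252*w^4 - 243*w^3 + 189*w^2 - 81*w + 27))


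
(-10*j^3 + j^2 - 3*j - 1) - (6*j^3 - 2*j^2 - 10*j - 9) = -16*j^3 + 3*j^2 + 7*j + 8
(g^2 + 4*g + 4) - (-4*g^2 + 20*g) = 5*g^2 - 16*g + 4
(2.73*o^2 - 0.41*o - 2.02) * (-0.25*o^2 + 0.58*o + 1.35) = -0.6825*o^4 + 1.6859*o^3 + 3.9527*o^2 - 1.7251*o - 2.727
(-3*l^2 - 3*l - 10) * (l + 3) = -3*l^3 - 12*l^2 - 19*l - 30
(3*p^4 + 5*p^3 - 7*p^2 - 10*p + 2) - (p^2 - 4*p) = 3*p^4 + 5*p^3 - 8*p^2 - 6*p + 2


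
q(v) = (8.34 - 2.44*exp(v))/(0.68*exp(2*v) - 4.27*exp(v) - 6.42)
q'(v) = (8.34 - 2.44*exp(v))*(-1.36*exp(2*v) + 4.27*exp(v))/(0.68*exp(2*v) - 4.27*exp(v) - 6.42)^2 - 2.44*exp(v)/(0.68*exp(2*v) - 4.27*exp(v) - 6.42) = (1.6592*exp(2*v) - 11.3424*exp(v) + 51.2766)*exp(v)/(0.4624*exp(4*v) - 5.8072*exp(3*v) + 9.5017*exp(2*v) + 54.8268*exp(v) + 41.2164)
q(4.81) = -0.03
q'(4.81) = 0.03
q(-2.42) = -1.20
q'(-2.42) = 0.10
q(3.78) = -0.09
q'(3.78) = 0.10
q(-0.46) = -0.77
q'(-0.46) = 0.36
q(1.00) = -0.13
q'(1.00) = 0.53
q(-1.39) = -1.04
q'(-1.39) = 0.22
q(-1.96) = -1.14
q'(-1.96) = 0.14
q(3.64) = -0.10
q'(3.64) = 0.12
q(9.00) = 0.00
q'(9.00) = 0.00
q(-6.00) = -1.30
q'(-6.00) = 0.00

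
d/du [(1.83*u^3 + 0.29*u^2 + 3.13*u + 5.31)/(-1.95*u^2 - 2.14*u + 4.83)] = (-3.5685*u^4 - 7.8324*u^3 + 31.9996*u^2 + 23.5104*u + 26.4813)/(3.8025*u^4 + 8.346*u^3 - 14.2574*u^2 - 20.6724*u + 23.3289)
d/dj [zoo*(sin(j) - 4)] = zoo*cos(j)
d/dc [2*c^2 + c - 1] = 4*c + 1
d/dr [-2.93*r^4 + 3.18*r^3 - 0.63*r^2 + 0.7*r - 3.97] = -11.72*r^3 + 9.54*r^2 - 1.26*r + 0.7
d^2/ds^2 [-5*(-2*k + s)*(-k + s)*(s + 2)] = 30*k - 30*s - 20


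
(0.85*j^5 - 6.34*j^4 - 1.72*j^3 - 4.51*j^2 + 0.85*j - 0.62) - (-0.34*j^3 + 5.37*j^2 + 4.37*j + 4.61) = 0.85*j^5 - 6.34*j^4 - 1.38*j^3 - 9.88*j^2 - 3.52*j - 5.23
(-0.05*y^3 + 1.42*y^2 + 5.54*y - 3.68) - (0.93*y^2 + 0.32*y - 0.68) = -0.05*y^3 + 0.49*y^2 + 5.22*y - 3.0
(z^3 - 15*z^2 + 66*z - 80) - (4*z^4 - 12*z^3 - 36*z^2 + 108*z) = -4*z^4 + 13*z^3 + 21*z^2 - 42*z - 80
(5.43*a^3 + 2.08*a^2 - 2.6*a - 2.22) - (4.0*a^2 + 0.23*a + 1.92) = 5.43*a^3 - 1.92*a^2 - 2.83*a - 4.14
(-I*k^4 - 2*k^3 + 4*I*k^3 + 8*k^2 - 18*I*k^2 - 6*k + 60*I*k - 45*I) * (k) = -I*k^5 - 2*k^4 + 4*I*k^4 + 8*k^3 - 18*I*k^3 - 6*k^2 + 60*I*k^2 - 45*I*k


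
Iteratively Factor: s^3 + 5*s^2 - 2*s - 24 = (s + 3)*(s^2 + 2*s - 8) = (s + 3)*(s + 4)*(s - 2)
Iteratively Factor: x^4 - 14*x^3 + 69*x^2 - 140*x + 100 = (x - 2)*(x^3 - 12*x^2 + 45*x - 50) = (x - 5)*(x - 2)*(x^2 - 7*x + 10) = (x - 5)*(x - 2)^2*(x - 5)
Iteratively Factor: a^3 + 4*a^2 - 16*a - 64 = (a - 4)*(a^2 + 8*a + 16) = (a - 4)*(a + 4)*(a + 4)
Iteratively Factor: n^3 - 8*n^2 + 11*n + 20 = (n - 4)*(n^2 - 4*n - 5) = (n - 5)*(n - 4)*(n + 1)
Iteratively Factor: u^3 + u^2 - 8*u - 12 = (u + 2)*(u^2 - u - 6) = (u - 3)*(u + 2)*(u + 2)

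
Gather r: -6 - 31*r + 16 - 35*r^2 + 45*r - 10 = -35*r^2 + 14*r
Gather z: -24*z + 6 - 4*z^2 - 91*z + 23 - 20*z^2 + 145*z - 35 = -24*z^2 + 30*z - 6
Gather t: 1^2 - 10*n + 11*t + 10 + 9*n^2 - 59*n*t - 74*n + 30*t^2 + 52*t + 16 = 9*n^2 - 84*n + 30*t^2 + t*(63 - 59*n) + 27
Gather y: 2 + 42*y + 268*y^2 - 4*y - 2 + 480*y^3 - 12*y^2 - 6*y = 480*y^3 + 256*y^2 + 32*y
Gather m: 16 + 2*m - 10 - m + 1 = m + 7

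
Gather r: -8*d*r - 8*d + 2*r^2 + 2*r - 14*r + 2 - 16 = -8*d + 2*r^2 + r*(-8*d - 12) - 14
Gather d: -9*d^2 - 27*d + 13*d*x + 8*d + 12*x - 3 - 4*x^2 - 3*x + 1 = -9*d^2 + d*(13*x - 19) - 4*x^2 + 9*x - 2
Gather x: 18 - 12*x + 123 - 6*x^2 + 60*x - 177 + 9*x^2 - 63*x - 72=3*x^2 - 15*x - 108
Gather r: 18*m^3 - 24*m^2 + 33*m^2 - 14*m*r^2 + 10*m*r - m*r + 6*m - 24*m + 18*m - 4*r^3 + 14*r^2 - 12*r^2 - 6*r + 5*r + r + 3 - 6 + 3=18*m^3 + 9*m^2 + 9*m*r - 4*r^3 + r^2*(2 - 14*m)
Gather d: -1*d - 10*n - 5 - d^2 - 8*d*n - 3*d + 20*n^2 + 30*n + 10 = -d^2 + d*(-8*n - 4) + 20*n^2 + 20*n + 5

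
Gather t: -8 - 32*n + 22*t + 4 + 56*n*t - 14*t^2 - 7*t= -32*n - 14*t^2 + t*(56*n + 15) - 4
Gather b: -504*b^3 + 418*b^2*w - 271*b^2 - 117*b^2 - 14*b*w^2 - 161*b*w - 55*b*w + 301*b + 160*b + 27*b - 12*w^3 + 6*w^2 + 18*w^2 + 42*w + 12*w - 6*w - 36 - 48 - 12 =-504*b^3 + b^2*(418*w - 388) + b*(-14*w^2 - 216*w + 488) - 12*w^3 + 24*w^2 + 48*w - 96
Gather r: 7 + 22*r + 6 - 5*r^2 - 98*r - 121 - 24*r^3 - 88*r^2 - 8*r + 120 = -24*r^3 - 93*r^2 - 84*r + 12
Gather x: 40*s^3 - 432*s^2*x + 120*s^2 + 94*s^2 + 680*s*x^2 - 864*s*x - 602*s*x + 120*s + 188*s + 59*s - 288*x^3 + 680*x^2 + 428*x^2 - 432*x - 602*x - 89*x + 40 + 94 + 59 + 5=40*s^3 + 214*s^2 + 367*s - 288*x^3 + x^2*(680*s + 1108) + x*(-432*s^2 - 1466*s - 1123) + 198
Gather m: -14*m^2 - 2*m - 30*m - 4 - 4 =-14*m^2 - 32*m - 8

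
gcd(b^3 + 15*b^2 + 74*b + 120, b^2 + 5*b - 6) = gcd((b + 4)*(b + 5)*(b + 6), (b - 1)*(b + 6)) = b + 6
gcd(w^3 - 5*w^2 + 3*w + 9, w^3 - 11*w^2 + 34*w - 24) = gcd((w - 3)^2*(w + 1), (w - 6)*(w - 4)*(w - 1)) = 1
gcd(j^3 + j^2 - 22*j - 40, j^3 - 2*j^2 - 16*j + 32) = j + 4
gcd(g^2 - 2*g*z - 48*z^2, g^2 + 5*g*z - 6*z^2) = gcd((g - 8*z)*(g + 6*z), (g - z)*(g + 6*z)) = g + 6*z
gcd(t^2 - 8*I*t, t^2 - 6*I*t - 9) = 1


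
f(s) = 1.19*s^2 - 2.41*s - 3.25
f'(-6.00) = -16.69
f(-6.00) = 54.05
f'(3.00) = 4.73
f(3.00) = 0.23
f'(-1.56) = -6.12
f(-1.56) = 3.41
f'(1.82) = 1.92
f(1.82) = -3.69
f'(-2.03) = -7.24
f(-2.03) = 6.55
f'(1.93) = 2.18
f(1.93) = -3.47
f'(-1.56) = -6.12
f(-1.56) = 3.41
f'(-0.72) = -4.12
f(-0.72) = -0.90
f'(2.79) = 4.23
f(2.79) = -0.71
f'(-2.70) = -8.84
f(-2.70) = 11.93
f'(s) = 2.38*s - 2.41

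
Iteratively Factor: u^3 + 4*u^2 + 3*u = (u)*(u^2 + 4*u + 3) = u*(u + 3)*(u + 1)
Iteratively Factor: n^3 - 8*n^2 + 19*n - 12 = (n - 1)*(n^2 - 7*n + 12) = (n - 3)*(n - 1)*(n - 4)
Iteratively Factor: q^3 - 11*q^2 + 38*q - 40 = (q - 2)*(q^2 - 9*q + 20) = (q - 4)*(q - 2)*(q - 5)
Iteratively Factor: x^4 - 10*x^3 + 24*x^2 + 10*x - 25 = (x - 1)*(x^3 - 9*x^2 + 15*x + 25) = (x - 5)*(x - 1)*(x^2 - 4*x - 5) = (x - 5)^2*(x - 1)*(x + 1)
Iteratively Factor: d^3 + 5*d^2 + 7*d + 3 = (d + 1)*(d^2 + 4*d + 3) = (d + 1)^2*(d + 3)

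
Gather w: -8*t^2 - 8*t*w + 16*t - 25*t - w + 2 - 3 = -8*t^2 - 9*t + w*(-8*t - 1) - 1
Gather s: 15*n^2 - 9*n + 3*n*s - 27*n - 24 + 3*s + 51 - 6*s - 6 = 15*n^2 - 36*n + s*(3*n - 3) + 21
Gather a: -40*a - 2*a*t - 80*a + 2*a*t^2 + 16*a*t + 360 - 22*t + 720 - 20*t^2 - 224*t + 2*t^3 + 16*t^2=a*(2*t^2 + 14*t - 120) + 2*t^3 - 4*t^2 - 246*t + 1080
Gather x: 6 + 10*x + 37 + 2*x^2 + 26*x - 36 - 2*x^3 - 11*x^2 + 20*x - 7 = -2*x^3 - 9*x^2 + 56*x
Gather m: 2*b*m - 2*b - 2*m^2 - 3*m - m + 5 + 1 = -2*b - 2*m^2 + m*(2*b - 4) + 6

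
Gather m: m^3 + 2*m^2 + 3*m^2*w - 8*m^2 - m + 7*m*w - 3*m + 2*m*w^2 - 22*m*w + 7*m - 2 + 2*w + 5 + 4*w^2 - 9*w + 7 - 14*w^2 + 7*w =m^3 + m^2*(3*w - 6) + m*(2*w^2 - 15*w + 3) - 10*w^2 + 10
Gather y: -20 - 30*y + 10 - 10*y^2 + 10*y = -10*y^2 - 20*y - 10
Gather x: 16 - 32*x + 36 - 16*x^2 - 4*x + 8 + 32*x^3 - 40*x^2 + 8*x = 32*x^3 - 56*x^2 - 28*x + 60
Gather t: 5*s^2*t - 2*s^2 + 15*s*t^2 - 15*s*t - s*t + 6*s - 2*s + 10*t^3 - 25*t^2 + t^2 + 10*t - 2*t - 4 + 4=-2*s^2 + 4*s + 10*t^3 + t^2*(15*s - 24) + t*(5*s^2 - 16*s + 8)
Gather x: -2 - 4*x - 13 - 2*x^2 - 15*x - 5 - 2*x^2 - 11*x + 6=-4*x^2 - 30*x - 14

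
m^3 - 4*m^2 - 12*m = m*(m - 6)*(m + 2)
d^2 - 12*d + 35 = (d - 7)*(d - 5)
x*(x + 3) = x^2 + 3*x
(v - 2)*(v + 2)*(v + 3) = v^3 + 3*v^2 - 4*v - 12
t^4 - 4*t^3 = t^3*(t - 4)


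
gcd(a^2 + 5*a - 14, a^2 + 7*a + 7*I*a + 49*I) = a + 7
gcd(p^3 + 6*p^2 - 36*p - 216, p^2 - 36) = p^2 - 36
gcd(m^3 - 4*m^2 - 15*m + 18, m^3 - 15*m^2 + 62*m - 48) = m^2 - 7*m + 6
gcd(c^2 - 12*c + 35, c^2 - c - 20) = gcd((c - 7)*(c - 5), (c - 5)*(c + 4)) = c - 5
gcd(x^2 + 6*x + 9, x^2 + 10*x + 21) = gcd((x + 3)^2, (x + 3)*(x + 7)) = x + 3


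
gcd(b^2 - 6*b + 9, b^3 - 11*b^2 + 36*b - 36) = b - 3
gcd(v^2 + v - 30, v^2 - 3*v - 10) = v - 5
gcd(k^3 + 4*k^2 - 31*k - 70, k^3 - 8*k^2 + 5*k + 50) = k^2 - 3*k - 10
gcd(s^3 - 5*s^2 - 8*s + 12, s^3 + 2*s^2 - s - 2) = s^2 + s - 2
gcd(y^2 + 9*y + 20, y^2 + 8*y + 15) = y + 5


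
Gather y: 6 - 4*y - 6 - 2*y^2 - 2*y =-2*y^2 - 6*y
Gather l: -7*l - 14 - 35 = -7*l - 49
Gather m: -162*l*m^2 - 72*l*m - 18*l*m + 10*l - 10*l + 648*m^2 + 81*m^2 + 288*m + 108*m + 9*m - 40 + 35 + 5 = m^2*(729 - 162*l) + m*(405 - 90*l)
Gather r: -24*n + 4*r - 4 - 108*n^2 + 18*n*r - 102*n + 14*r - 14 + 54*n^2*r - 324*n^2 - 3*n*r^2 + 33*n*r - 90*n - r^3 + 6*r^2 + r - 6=-432*n^2 - 216*n - r^3 + r^2*(6 - 3*n) + r*(54*n^2 + 51*n + 19) - 24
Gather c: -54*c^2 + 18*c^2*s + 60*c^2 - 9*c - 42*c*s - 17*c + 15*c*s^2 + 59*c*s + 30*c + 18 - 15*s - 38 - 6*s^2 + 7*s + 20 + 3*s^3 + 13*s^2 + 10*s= c^2*(18*s + 6) + c*(15*s^2 + 17*s + 4) + 3*s^3 + 7*s^2 + 2*s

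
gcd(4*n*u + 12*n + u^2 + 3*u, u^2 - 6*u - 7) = 1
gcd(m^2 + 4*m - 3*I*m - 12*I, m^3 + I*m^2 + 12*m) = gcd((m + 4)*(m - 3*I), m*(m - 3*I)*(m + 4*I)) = m - 3*I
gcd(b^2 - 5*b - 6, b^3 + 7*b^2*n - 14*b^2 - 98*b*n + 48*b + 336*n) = b - 6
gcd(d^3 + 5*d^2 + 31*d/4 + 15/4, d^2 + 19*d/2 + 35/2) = d + 5/2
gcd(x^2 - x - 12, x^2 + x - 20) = x - 4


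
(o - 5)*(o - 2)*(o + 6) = o^3 - o^2 - 32*o + 60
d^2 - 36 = (d - 6)*(d + 6)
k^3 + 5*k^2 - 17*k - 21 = (k - 3)*(k + 1)*(k + 7)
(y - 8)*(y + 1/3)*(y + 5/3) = y^3 - 6*y^2 - 139*y/9 - 40/9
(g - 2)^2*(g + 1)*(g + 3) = g^4 - 9*g^2 + 4*g + 12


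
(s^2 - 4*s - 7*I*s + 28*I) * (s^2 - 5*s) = s^4 - 9*s^3 - 7*I*s^3 + 20*s^2 + 63*I*s^2 - 140*I*s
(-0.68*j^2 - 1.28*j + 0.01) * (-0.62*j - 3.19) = 0.4216*j^3 + 2.9628*j^2 + 4.077*j - 0.0319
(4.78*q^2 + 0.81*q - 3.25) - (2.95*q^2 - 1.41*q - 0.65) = 1.83*q^2 + 2.22*q - 2.6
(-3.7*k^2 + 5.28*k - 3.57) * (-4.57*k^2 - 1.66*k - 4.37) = 16.909*k^4 - 17.9876*k^3 + 23.7191*k^2 - 17.1474*k + 15.6009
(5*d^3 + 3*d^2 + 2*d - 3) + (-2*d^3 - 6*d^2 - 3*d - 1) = 3*d^3 - 3*d^2 - d - 4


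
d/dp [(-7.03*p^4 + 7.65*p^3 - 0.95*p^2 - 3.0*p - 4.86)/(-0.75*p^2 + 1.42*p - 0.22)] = (10.545*p^5 - 35.6853*p^4 + 27.9124*p^3 - 8.648*p^2 - 6.872*p + 7.5612)/(0.5625*p^4 - 2.13*p^3 + 2.3464*p^2 - 0.6248*p + 0.0484)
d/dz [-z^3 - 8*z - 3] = -3*z^2 - 8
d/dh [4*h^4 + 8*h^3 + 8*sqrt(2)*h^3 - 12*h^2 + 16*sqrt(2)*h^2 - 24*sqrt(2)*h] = 16*h^3 + 24*h^2 + 24*sqrt(2)*h^2 - 24*h + 32*sqrt(2)*h - 24*sqrt(2)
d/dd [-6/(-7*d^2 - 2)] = -84*d/(7*d^2 + 2)^2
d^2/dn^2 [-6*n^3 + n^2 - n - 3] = 2 - 36*n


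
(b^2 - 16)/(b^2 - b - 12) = (b + 4)/(b + 3)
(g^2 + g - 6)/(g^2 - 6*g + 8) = (g + 3)/(g - 4)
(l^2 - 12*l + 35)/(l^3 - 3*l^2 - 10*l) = (l - 7)/(l*(l + 2))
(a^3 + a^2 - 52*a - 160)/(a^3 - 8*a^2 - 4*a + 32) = (a^2 + 9*a + 20)/(a^2 - 4)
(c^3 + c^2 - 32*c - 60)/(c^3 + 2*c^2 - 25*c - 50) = (c - 6)/(c - 5)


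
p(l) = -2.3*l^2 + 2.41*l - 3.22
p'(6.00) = -25.19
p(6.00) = -71.56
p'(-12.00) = 57.61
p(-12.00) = -363.34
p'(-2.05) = 11.84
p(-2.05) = -17.83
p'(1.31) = -3.62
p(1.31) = -4.01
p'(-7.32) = 36.08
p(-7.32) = -144.10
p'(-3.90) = 20.35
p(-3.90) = -47.60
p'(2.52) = -9.18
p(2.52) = -11.75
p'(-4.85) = 24.72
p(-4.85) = -69.01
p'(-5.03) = 25.55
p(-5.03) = -73.53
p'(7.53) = -32.23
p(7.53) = -115.48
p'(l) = 2.41 - 4.6*l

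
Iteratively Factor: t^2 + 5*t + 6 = (t + 3)*(t + 2)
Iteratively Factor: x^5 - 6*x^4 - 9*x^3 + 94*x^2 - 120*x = (x)*(x^4 - 6*x^3 - 9*x^2 + 94*x - 120) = x*(x - 2)*(x^3 - 4*x^2 - 17*x + 60) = x*(x - 5)*(x - 2)*(x^2 + x - 12) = x*(x - 5)*(x - 2)*(x + 4)*(x - 3)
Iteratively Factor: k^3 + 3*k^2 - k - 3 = (k + 3)*(k^2 - 1) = (k + 1)*(k + 3)*(k - 1)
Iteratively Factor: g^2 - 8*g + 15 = (g - 5)*(g - 3)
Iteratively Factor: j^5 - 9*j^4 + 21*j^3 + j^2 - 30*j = (j)*(j^4 - 9*j^3 + 21*j^2 + j - 30) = j*(j + 1)*(j^3 - 10*j^2 + 31*j - 30) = j*(j - 5)*(j + 1)*(j^2 - 5*j + 6) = j*(j - 5)*(j - 3)*(j + 1)*(j - 2)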